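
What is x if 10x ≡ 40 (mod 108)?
x ≡ 4 (mod 54)

gcd(10, 108) = 2, which divides 40, so solutions exist.
Divide through by 2: 5x ≡ 20 (mod 54).
Find 5^(-1) mod 54 by the extended Euclidean algorithm:
54 = 10 × 5 + 4  ⟹  4 = (1)·54 + (-10)·5
5 = 1 × 4 + 1  ⟹  1 = (-1)·54 + (11)·5
So (11)·5 ≡ 1 (mod 54), i.e. 5^(-1) ≡ 11 (mod 54).
x ≡ 11 × 20 = 220 ≡ 4 (mod 54).
Check: 10 × 4 = 40 ≡ 40 (mod 108).
x ≡ 4 (mod 54), giving 2 solutions mod 108.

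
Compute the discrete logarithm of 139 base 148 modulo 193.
142

Baby-step giant-step with step n = ⌈√193⌉ = 14.
Baby steps 148^j mod 193 (j:value) for j=0..13: 0:1, 1:148, 2:95, 3:164, 4:147, 5:140, 6:69, 7:176, 8:186, 9:122, 10:107, 11:10, 12:129, 13:178.
Giant-step multiplier: 148^(-14) ≡ 148^(192-14) = 148^178 ≡ 191 (mod 193).
Giant steps γ_i = 139·191^i mod 193: γ_0=139, γ_1=108, γ_2=170, γ_3=46, γ_4=101, γ_5=184, γ_6=18, γ_7=157, γ_8=72, γ_9=49, γ_10=95 (in table at j=2).
x = i·n + j = 10·14 + 2 = 142.
Check: 148^142 ≡ 139 (mod 193).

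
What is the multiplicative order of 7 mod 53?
26

53 is prime, so ord(7) divides φ(53) = 52.
Divisors of 52: 1, 2, 4, 13, 26, 52.
Repeated squaring: 7^1 ≡ 7, 7^2 ≡ 49, 7^4 ≡ 16, 7^8 ≡ 44, 7^16 ≡ 28, 7^32 ≡ 42 (mod 53).
Test 7^d mod 53 for each divisor d in increasing order:
7^1 ≡ 7
7^2 ≡ 49
7^4 ≡ 16
7^13 = 7^8·7^4·7^1 ≡ 52
7^26 = 7^16·7^8·7^2 ≡ 1  ← first divisor giving 1
The order is 26.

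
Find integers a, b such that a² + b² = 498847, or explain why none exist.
Not possible

Factorization: 498847 = 23^3 × 41
By Fermat: n is sum of two squares iff every prime p ≡ 3 (mod 4) appears to even power.
Prime(s) ≡ 3 (mod 4) with odd exponent: [(23, 3)]
Therefore 498847 cannot be expressed as a² + b².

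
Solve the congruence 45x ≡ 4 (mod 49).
x ≡ 48 (mod 49)

gcd(45, 49) = 1, which divides 4, so solutions exist.
Find 45^(-1) mod 49 by the extended Euclidean algorithm:
49 = 1 × 45 + 4  ⟹  4 = (1)·49 + (-1)·45
45 = 11 × 4 + 1  ⟹  1 = (-11)·49 + (12)·45
So (12)·45 ≡ 1 (mod 49), i.e. 45^(-1) ≡ 12 (mod 49).
x ≡ 12 × 4 = 48 ≡ 48 (mod 49).
Check: 45 × 48 = 2160 ≡ 4 (mod 49).
Unique solution: x ≡ 48 (mod 49)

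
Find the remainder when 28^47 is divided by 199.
132

Repeated squaring. Binary of 47 = 101111.
28^1 ≡ 28 (mod 199); 28^2 ≡ 187 (mod 199); 28^4 ≡ 144 (mod 199); 28^8 ≡ 40 (mod 199); 28^16 ≡ 8 (mod 199); 28^32 ≡ 64 (mod 199)
28^47 = 28^1 × 28^2 × 28^4 × 28^8 × 28^32 ≡ 132 (mod 199)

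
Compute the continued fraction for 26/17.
[1; 1, 1, 8]

Euclidean algorithm steps:
26 = 1 × 17 + 9
17 = 1 × 9 + 8
9 = 1 × 8 + 1
8 = 8 × 1 + 0
Continued fraction: [1; 1, 1, 8]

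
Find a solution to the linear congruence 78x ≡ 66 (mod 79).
x ≡ 13 (mod 79)

gcd(78, 79) = 1, which divides 66, so solutions exist.
Find 78^(-1) mod 79 by the extended Euclidean algorithm:
79 = 1 × 78 + 1  ⟹  1 = (1)·79 + (-1)·78
So (-1)·78 ≡ 1 (mod 79), i.e. 78^(-1) ≡ -1 ≡ 78 (mod 79).
x ≡ 78 × 66 = 5148 ≡ 13 (mod 79).
Check: 78 × 13 = 1014 ≡ 66 (mod 79).
Unique solution: x ≡ 13 (mod 79)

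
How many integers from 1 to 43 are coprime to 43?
42

43 = 43
φ(n) = n × ∏(1 - 1/p) for each prime p dividing n
φ(43) = 43 × (1 - 1/43) = 42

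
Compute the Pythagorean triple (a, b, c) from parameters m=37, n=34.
(213, 2516, 2525)

Euclid's formula: a = m² - n², b = 2mn, c = m² + n²
m = 37, n = 34
a = 37² - 34² = 1369 - 1156 = 213
b = 2 × 37 × 34 = 2516
c = 37² + 34² = 1369 + 1156 = 2525
Verification: 213² + 2516² = 45369 + 6330256 = 6375625 = 2525² ✓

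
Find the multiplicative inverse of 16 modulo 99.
31

gcd(16, 99) = 1, so the inverse exists.
Extended Euclidean algorithm on (99, 16):
99 = 6 × 16 + 3  ⟹  3 = (1)·99 + (-6)·16
16 = 5 × 3 + 1  ⟹  1 = (-5)·99 + (31)·16
So (31)·16 ≡ 1 (mod 99), i.e. 16^(-1) ≡ 31 (mod 99).
Check: 16 × 31 = 496 ≡ 1 (mod 99)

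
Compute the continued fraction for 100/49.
[2; 24, 2]

Euclidean algorithm steps:
100 = 2 × 49 + 2
49 = 24 × 2 + 1
2 = 2 × 1 + 0
Continued fraction: [2; 24, 2]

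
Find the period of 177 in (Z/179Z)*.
89

179 is prime, so ord(177) divides φ(179) = 178.
Divisors of 178: 1, 2, 89, 178.
Repeated squaring: 177^1 ≡ 177, 177^2 ≡ 4, 177^4 ≡ 16, 177^8 ≡ 77, 177^16 ≡ 22, 177^32 ≡ 126, 177^64 ≡ 124, 177^128 ≡ 161 (mod 179).
Test 177^d mod 179 for each divisor d in increasing order:
177^1 ≡ 177
177^2 ≡ 4
177^89 = 177^64·177^16·177^8·177^1 ≡ 1  ← first divisor giving 1
The order is 89.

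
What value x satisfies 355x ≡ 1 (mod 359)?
269

gcd(355, 359) = 1, so the inverse exists.
Extended Euclidean algorithm on (359, 355):
359 = 1 × 355 + 4  ⟹  4 = (1)·359 + (-1)·355
355 = 88 × 4 + 3  ⟹  3 = (-88)·359 + (89)·355
4 = 1 × 3 + 1  ⟹  1 = (89)·359 + (-90)·355
So (-90)·355 ≡ 1 (mod 359), i.e. 355^(-1) ≡ -90 ≡ 269 (mod 359).
Check: 355 × 269 = 95495 ≡ 1 (mod 359)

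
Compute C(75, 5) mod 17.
4

Using Lucas' theorem:
Write n=75 and k=5 in base 17:
n in base 17: [4, 7]
k in base 17: [0, 5]
C(75,5) mod 17 = ∏ C(n_i, k_i) mod 17
Digit binomials (mod 17): C(4,0) = 1; C(7,5) = 21 ≡ 4
Product: 1 × 4 = 4 ≡ 4 (mod 17)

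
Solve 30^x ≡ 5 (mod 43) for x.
29

Baby-step giant-step with step n = ⌈√43⌉ = 7.
Baby steps 30^j mod 43 (j:value) for j=0..6: 0:1, 1:30, 2:40, 3:39, 4:9, 5:12, 6:16.
Giant-step multiplier: 30^(-7) ≡ 30^(42-7) = 30^35 ≡ 37 (mod 43).
Giant steps γ_i = 5·37^i mod 43: γ_0=5, γ_1=13, γ_2=8, γ_3=38, γ_4=30 (in table at j=1).
x = i·n + j = 4·7 + 1 = 29.
Check: 30^29 ≡ 5 (mod 43).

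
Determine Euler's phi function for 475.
360

475 = 5^2 × 19
φ(n) = n × ∏(1 - 1/p) for each prime p dividing n
φ(475) = 475 × (1 - 1/5) × (1 - 1/19) = 360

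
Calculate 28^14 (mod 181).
12

Repeated squaring. Binary of 14 = 1110.
28^1 ≡ 28 (mod 181); 28^2 ≡ 60 (mod 181); 28^4 ≡ 161 (mod 181); 28^8 ≡ 38 (mod 181)
28^14 = 28^2 × 28^4 × 28^8 ≡ 12 (mod 181)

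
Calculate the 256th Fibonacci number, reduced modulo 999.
240

Matrix identity: Q^n = [[F_(n+1), F_n], [F_n, F_(n-1)]] with Q = [[1,1],[1,0]].
n = 256 = 100000000₂. Square-and-multiply, entries mod 999:
Q^1 = [[1,1],[1,0]]
Q^2 = (Q^1)² = [[2,1],[1,1]]
Q^4 = (Q^2)² = [[5,3],[3,2]]
Q^8 = (Q^4)² = [[34,21],[21,13]]
Q^16 = (Q^8)² = [[598,987],[987,610]]
Q^32 = (Q^16)² = [[106,489],[489,616]]
Q^64 = (Q^32)² = [[607,411],[411,196]]
Q^128 = (Q^64)² = [[907,363],[363,544]]
Q^256 = (Q^128)² = [[373,240],[240,133]]
F_256 mod 999 = Q^256[0][1] = 240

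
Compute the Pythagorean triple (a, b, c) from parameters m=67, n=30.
(3589, 4020, 5389)

Euclid's formula: a = m² - n², b = 2mn, c = m² + n²
m = 67, n = 30
a = 67² - 30² = 4489 - 900 = 3589
b = 2 × 67 × 30 = 4020
c = 67² + 30² = 4489 + 900 = 5389
Verification: 3589² + 4020² = 12880921 + 16160400 = 29041321 = 5389² ✓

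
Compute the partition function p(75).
8118264

p(n) counts ways to write n as a sum of positive integers (order ignored).
Euler's pentagonal recurrence: p(k) = p(k-1) + p(k-2) - p(k-5) - p(k-7) + p(k-12) + p(k-15) - ... (offsets j(3j∓1)/2, signs ++--, p(0)=1, p(<0)=0).
DP table for k = 0..74: p(0)=1, p(1)=1, p(2)=2, p(3)=3, p(4)=5, p(5)=7, p(6)=11, p(7)=15, p(8)=22, p(9)=30, p(10)=42, p(11)=56, p(12)=77, p(13)=101, p(14)=135, p(15)=176, p(16)=231, p(17)=297, p(18)=385, p(19)=490, p(20)=627, p(21)=792, p(22)=1002, p(23)=1255, p(24)=1575, p(25)=1958, p(26)=2436, p(27)=3010, p(28)=3718, p(29)=4565, p(30)=5604, p(31)=6842, p(32)=8349, p(33)=10143, p(34)=12310, p(35)=14883, p(36)=17977, p(37)=21637, p(38)=26015, p(39)=31185, p(40)=37338, p(41)=44583, p(42)=53174, p(43)=63261, p(44)=75175, p(45)=89134, p(46)=105558, p(47)=124754, p(48)=147273, p(49)=173525, p(50)=204226, p(51)=239943, p(52)=281589, p(53)=329931, p(54)=386155, p(55)=451276, p(56)=526823, p(57)=614154, p(58)=715220, p(59)=831820, p(60)=966467, p(61)=1121505, p(62)=1300156, p(63)=1505499, p(64)=1741630, p(65)=2012558, p(66)=2323520, p(67)=2679689, p(68)=3087735, p(69)=3554345, p(70)=4087968, p(71)=4697205, p(72)=5392783, p(73)=6185689, p(74)=7089500.
Final step: p(75) = p(74) + p(73) - p(70) - p(68) + p(63) + p(60) - p(53) - p(49) + p(40) + p(35) - p(24) - p(18) + p(5)
= 7089500 + 6185689 - 4087968 - 3087735 + 1505499 + 966467 - 329931 - 173525 + 37338 + 14883 - 1575 - 385 + 7
= 8118264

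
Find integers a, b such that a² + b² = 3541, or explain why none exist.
25² + 54² (a=25, b=54)

Factorization: 3541 = 3541
By Fermat: n is sum of two squares iff every prime p ≡ 3 (mod 4) appears to even power.
All primes ≡ 3 (mod 4) appear to even power.
Search a = 0, 1, 2, … for 3541 - a² a perfect square: first hit at a = 25: 3541 - 625 = 2916 = 54².
3541 = 25² + 54² = 625 + 2916 ✓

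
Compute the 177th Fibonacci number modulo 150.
82

Matrix identity: Q^n = [[F_(n+1), F_n], [F_n, F_(n-1)]] with Q = [[1,1],[1,0]].
n = 177 = 10110001₂. Square-and-multiply, entries mod 150:
Q^1 = [[1,1],[1,0]]
Q^2 = (Q^1)² = [[2,1],[1,1]]
Q^5 = (Q^2)²·Q = [[8,5],[5,3]]
Q^11 = (Q^5)²·Q = [[144,89],[89,55]]
Q^22 = (Q^11)² = [[7,11],[11,146]]
Q^44 = (Q^22)² = [[20,33],[33,137]]
Q^88 = (Q^44)² = [[139,81],[81,58]]
Q^177 = (Q^88)²·Q = [[139,82],[82,57]]
F_177 mod 150 = Q^177[0][1] = 82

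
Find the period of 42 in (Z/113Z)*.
16

113 is prime, so ord(42) divides φ(113) = 112.
Divisors of 112: 1, 2, 4, 7, 8, 14, 16, 28, 56, 112.
Repeated squaring: 42^1 ≡ 42, 42^2 ≡ 69, 42^4 ≡ 15, 42^8 ≡ 112, 42^16 ≡ 1, 42^32 ≡ 1, 42^64 ≡ 1 (mod 113).
Test 42^d mod 113 for each divisor d in increasing order:
42^1 ≡ 42
42^2 ≡ 69
42^4 ≡ 15
42^7 = 42^4·42^2·42^1 ≡ 78
42^8 ≡ 112
42^14 = 42^8·42^4·42^2 ≡ 95
42^16 ≡ 1  ← first divisor giving 1
The order is 16.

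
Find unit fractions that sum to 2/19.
1/10 + 1/190

Greedy algorithm:
2/19: ceiling(19/2) = 10, use 1/10
1/190: ceiling(190/1) = 190, use 1/190
Result: 2/19 = 1/10 + 1/190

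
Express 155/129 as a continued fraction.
[1; 4, 1, 25]

Euclidean algorithm steps:
155 = 1 × 129 + 26
129 = 4 × 26 + 25
26 = 1 × 25 + 1
25 = 25 × 1 + 0
Continued fraction: [1; 4, 1, 25]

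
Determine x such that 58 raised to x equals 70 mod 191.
75

Baby-step giant-step with step n = ⌈√191⌉ = 14.
Baby steps 58^j mod 191 (j:value) for j=0..13: 0:1, 1:58, 2:117, 3:101, 4:128, 5:166, 6:78, 7:131, 8:149, 9:47, 10:52, 11:151, 12:163, 13:95.
Giant-step multiplier: 58^(-14) ≡ 58^(190-14) = 58^176 ≡ 79 (mod 191).
Giant steps γ_i = 70·79^i mod 191: γ_0=70, γ_1=182, γ_2=53, γ_3=176, γ_4=152, γ_5=166 (in table at j=5).
x = i·n + j = 5·14 + 5 = 75.
Check: 58^75 ≡ 70 (mod 191).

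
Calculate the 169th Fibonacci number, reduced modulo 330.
199

Matrix identity: Q^n = [[F_(n+1), F_n], [F_n, F_(n-1)]] with Q = [[1,1],[1,0]].
n = 169 = 10101001₂. Square-and-multiply, entries mod 330:
Q^1 = [[1,1],[1,0]]
Q^2 = (Q^1)² = [[2,1],[1,1]]
Q^5 = (Q^2)²·Q = [[8,5],[5,3]]
Q^10 = (Q^5)² = [[89,55],[55,34]]
Q^21 = (Q^10)²·Q = [[221,56],[56,165]]
Q^42 = (Q^21)² = [[167,166],[166,1]]
Q^84 = (Q^42)² = [[5,168],[168,167]]
Q^169 = (Q^84)²·Q = [[55,199],[199,186]]
F_169 mod 330 = Q^169[0][1] = 199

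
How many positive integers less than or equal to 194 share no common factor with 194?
96

194 = 2 × 97
φ(n) = n × ∏(1 - 1/p) for each prime p dividing n
φ(194) = 194 × (1 - 1/2) × (1 - 1/97) = 96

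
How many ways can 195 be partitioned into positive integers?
2580840212973

p(n) counts ways to write n as a sum of positive integers (order ignored).
Euler's pentagonal recurrence: p(k) = p(k-1) + p(k-2) - p(k-5) - p(k-7) + p(k-12) + p(k-15) - ... (offsets j(3j∓1)/2, signs ++--, p(0)=1, p(<0)=0).
DP table for k = 0..194: p(0)=1, p(1)=1, p(2)=2, p(3)=3, p(4)=5, p(5)=7, p(6)=11, p(7)=15, p(8)=22, p(9)=30, p(10)=42, p(11)=56, p(12)=77, p(13)=101, p(14)=135, p(15)=176, p(16)=231, p(17)=297, p(18)=385, p(19)=490, p(20)=627, p(21)=792, p(22)=1002, p(23)=1255, p(24)=1575, p(25)=1958, p(26)=2436, p(27)=3010, p(28)=3718, p(29)=4565, p(30)=5604, p(31)=6842, p(32)=8349, p(33)=10143, p(34)=12310, p(35)=14883, p(36)=17977, p(37)=21637, p(38)=26015, p(39)=31185, p(40)=37338, p(41)=44583, p(42)=53174, p(43)=63261, p(44)=75175, p(45)=89134, p(46)=105558, p(47)=124754, p(48)=147273, p(49)=173525, p(50)=204226, p(51)=239943, p(52)=281589, p(53)=329931, p(54)=386155, p(55)=451276, p(56)=526823, p(57)=614154, p(58)=715220, p(59)=831820, p(60)=966467, p(61)=1121505, p(62)=1300156, p(63)=1505499, p(64)=1741630, p(65)=2012558, p(66)=2323520, p(67)=2679689, p(68)=3087735, p(69)=3554345, p(70)=4087968, p(71)=4697205, p(72)=5392783, p(73)=6185689, p(74)=7089500, p(75)=8118264, p(76)=9289091, p(77)=10619863, p(78)=12132164, p(79)=13848650, p(80)=15796476, p(81)=18004327, p(82)=20506255, p(83)=23338469, p(84)=26543660, p(85)=30167357, p(86)=34262962, p(87)=38887673, p(88)=44108109, p(89)=49995925, p(90)=56634173, p(91)=64112359, p(92)=72533807, p(93)=82010177, p(94)=92669720, p(95)=104651419, p(96)=118114304, p(97)=133230930, p(98)=150198136, p(99)=169229875, p(100)=190569292, p(101)=214481126, p(102)=241265379, p(103)=271248950, p(104)=304801365, p(105)=342325709, p(106)=384276336, p(107)=431149389, p(108)=483502844, p(109)=541946240, p(110)=607163746, p(111)=679903203, p(112)=761002156, p(113)=851376628, p(114)=952050665, p(115)=1064144451, p(116)=1188908248, p(117)=1327710076, p(118)=1482074143, p(119)=1653668665, p(120)=1844349560, p(121)=2056148051, p(122)=2291320912, p(123)=2552338241, p(124)=2841940500, p(125)=3163127352, p(126)=3519222692, p(127)=3913864295, p(128)=4351078600, p(129)=4835271870, p(130)=5371315400, p(131)=5964539504, p(132)=6620830889, p(133)=7346629512, p(134)=8149040695, p(135)=9035836076, p(136)=10015581680, p(137)=11097645016, p(138)=12292341831, p(139)=13610949895, p(140)=15065878135, p(141)=16670689208, p(142)=18440293320, p(143)=20390982757, p(144)=22540654445, p(145)=24908858009, p(146)=27517052599, p(147)=30388671978, p(148)=33549419497, p(149)=37027355200, p(150)=40853235313, p(151)=45060624582, p(152)=49686288421, p(153)=54770336324, p(154)=60356673280, p(155)=66493182097, p(156)=73232243759, p(157)=80630964769, p(158)=88751778802, p(159)=97662728555, p(160)=107438159466, p(161)=118159068427, p(162)=129913904637, p(163)=142798995930, p(164)=156919475295, p(165)=172389800255, p(166)=189334822579, p(167)=207890420102, p(168)=228204732751, p(169)=250438925115, p(170)=274768617130, p(171)=301384802048, p(172)=330495499613, p(173)=362326859895, p(174)=397125074750, p(175)=435157697830, p(176)=476715857290, p(177)=522115831195, p(178)=571701605655, p(179)=625846753120, p(180)=684957390936, p(181)=749474411781, p(182)=819876908323, p(183)=896684817527, p(184)=980462880430, p(185)=1071823774337, p(186)=1171432692373, p(187)=1280011042268, p(188)=1398341745571, p(189)=1527273599625, p(190)=1667727404093, p(191)=1820701100652, p(192)=1987276856363, p(193)=2168627105469, p(194)=2366022741845.
Final step: p(195) = p(194) + p(193) - p(190) - p(188) + p(183) + p(180) - p(173) - p(169) + p(160) + p(155) - p(144) - p(138) + p(125) + p(118) - p(103) - p(95) + p(78) + p(69) - p(50) - p(40) + p(19) + p(8)
= 2366022741845 + 2168627105469 - 1667727404093 - 1398341745571 + 896684817527 + 684957390936 - 362326859895 - 250438925115 + 107438159466 + 66493182097 - 22540654445 - 12292341831 + 3163127352 + 1482074143 - 271248950 - 104651419 + 12132164 + 3554345 - 204226 - 37338 + 490 + 22
= 2580840212973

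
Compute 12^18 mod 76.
20

Repeated squaring. Binary of 18 = 10010.
12^1 ≡ 12 (mod 76); 12^2 ≡ 68 (mod 76); 12^4 ≡ 64 (mod 76); 12^8 ≡ 68 (mod 76); 12^16 ≡ 64 (mod 76)
12^18 = 12^2 × 12^16 ≡ 20 (mod 76)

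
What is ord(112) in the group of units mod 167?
83

167 is prime, so ord(112) divides φ(167) = 166.
Divisors of 166: 1, 2, 83, 166.
Repeated squaring: 112^1 ≡ 112, 112^2 ≡ 19, 112^4 ≡ 27, 112^8 ≡ 61, 112^16 ≡ 47, 112^32 ≡ 38, 112^64 ≡ 108, 112^128 ≡ 141 (mod 167).
Test 112^d mod 167 for each divisor d in increasing order:
112^1 ≡ 112
112^2 ≡ 19
112^83 = 112^64·112^16·112^2·112^1 ≡ 1  ← first divisor giving 1
The order is 83.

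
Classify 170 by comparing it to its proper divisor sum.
deficient

Proper divisors of 170: sum = 1 + 2 + 5 + 10 + 17 + 34 + 85 = 154
Since 154 < 170, 170 is deficient.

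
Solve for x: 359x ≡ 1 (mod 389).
376

gcd(359, 389) = 1, so the inverse exists.
Extended Euclidean algorithm on (389, 359):
389 = 1 × 359 + 30  ⟹  30 = (1)·389 + (-1)·359
359 = 11 × 30 + 29  ⟹  29 = (-11)·389 + (12)·359
30 = 1 × 29 + 1  ⟹  1 = (12)·389 + (-13)·359
So (-13)·359 ≡ 1 (mod 389), i.e. 359^(-1) ≡ -13 ≡ 376 (mod 389).
Check: 359 × 376 = 134984 ≡ 1 (mod 389)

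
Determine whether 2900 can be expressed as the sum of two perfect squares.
14² + 52² (a=14, b=52)

Factorization: 2900 = 2^2 × 5^2 × 29
By Fermat: n is sum of two squares iff every prime p ≡ 3 (mod 4) appears to even power.
All primes ≡ 3 (mod 4) appear to even power.
Search a = 0, 1, 2, … for 2900 - a² a perfect square: first hit at a = 14: 2900 - 196 = 2704 = 52².
2900 = 14² + 52² = 196 + 2704 ✓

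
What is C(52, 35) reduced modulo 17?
3

Using Lucas' theorem:
Write n=52 and k=35 in base 17:
n in base 17: [3, 1]
k in base 17: [2, 1]
C(52,35) mod 17 = ∏ C(n_i, k_i) mod 17
Digit binomials (mod 17): C(3,2) = 3; C(1,1) = 1
Product: 3 × 1 = 3 ≡ 3 (mod 17)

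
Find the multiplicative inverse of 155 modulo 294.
239

gcd(155, 294) = 1, so the inverse exists.
Extended Euclidean algorithm on (294, 155):
294 = 1 × 155 + 139  ⟹  139 = (1)·294 + (-1)·155
155 = 1 × 139 + 16  ⟹  16 = (-1)·294 + (2)·155
139 = 8 × 16 + 11  ⟹  11 = (9)·294 + (-17)·155
16 = 1 × 11 + 5  ⟹  5 = (-10)·294 + (19)·155
11 = 2 × 5 + 1  ⟹  1 = (29)·294 + (-55)·155
So (-55)·155 ≡ 1 (mod 294), i.e. 155^(-1) ≡ -55 ≡ 239 (mod 294).
Check: 155 × 239 = 37045 ≡ 1 (mod 294)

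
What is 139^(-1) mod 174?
169

gcd(139, 174) = 1, so the inverse exists.
Extended Euclidean algorithm on (174, 139):
174 = 1 × 139 + 35  ⟹  35 = (1)·174 + (-1)·139
139 = 3 × 35 + 34  ⟹  34 = (-3)·174 + (4)·139
35 = 1 × 34 + 1  ⟹  1 = (4)·174 + (-5)·139
So (-5)·139 ≡ 1 (mod 174), i.e. 139^(-1) ≡ -5 ≡ 169 (mod 174).
Check: 139 × 169 = 23491 ≡ 1 (mod 174)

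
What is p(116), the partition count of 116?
1188908248

p(n) counts ways to write n as a sum of positive integers (order ignored).
Euler's pentagonal recurrence: p(k) = p(k-1) + p(k-2) - p(k-5) - p(k-7) + p(k-12) + p(k-15) - ... (offsets j(3j∓1)/2, signs ++--, p(0)=1, p(<0)=0).
DP table for k = 0..115: p(0)=1, p(1)=1, p(2)=2, p(3)=3, p(4)=5, p(5)=7, p(6)=11, p(7)=15, p(8)=22, p(9)=30, p(10)=42, p(11)=56, p(12)=77, p(13)=101, p(14)=135, p(15)=176, p(16)=231, p(17)=297, p(18)=385, p(19)=490, p(20)=627, p(21)=792, p(22)=1002, p(23)=1255, p(24)=1575, p(25)=1958, p(26)=2436, p(27)=3010, p(28)=3718, p(29)=4565, p(30)=5604, p(31)=6842, p(32)=8349, p(33)=10143, p(34)=12310, p(35)=14883, p(36)=17977, p(37)=21637, p(38)=26015, p(39)=31185, p(40)=37338, p(41)=44583, p(42)=53174, p(43)=63261, p(44)=75175, p(45)=89134, p(46)=105558, p(47)=124754, p(48)=147273, p(49)=173525, p(50)=204226, p(51)=239943, p(52)=281589, p(53)=329931, p(54)=386155, p(55)=451276, p(56)=526823, p(57)=614154, p(58)=715220, p(59)=831820, p(60)=966467, p(61)=1121505, p(62)=1300156, p(63)=1505499, p(64)=1741630, p(65)=2012558, p(66)=2323520, p(67)=2679689, p(68)=3087735, p(69)=3554345, p(70)=4087968, p(71)=4697205, p(72)=5392783, p(73)=6185689, p(74)=7089500, p(75)=8118264, p(76)=9289091, p(77)=10619863, p(78)=12132164, p(79)=13848650, p(80)=15796476, p(81)=18004327, p(82)=20506255, p(83)=23338469, p(84)=26543660, p(85)=30167357, p(86)=34262962, p(87)=38887673, p(88)=44108109, p(89)=49995925, p(90)=56634173, p(91)=64112359, p(92)=72533807, p(93)=82010177, p(94)=92669720, p(95)=104651419, p(96)=118114304, p(97)=133230930, p(98)=150198136, p(99)=169229875, p(100)=190569292, p(101)=214481126, p(102)=241265379, p(103)=271248950, p(104)=304801365, p(105)=342325709, p(106)=384276336, p(107)=431149389, p(108)=483502844, p(109)=541946240, p(110)=607163746, p(111)=679903203, p(112)=761002156, p(113)=851376628, p(114)=952050665, p(115)=1064144451.
Final step: p(116) = p(115) + p(114) - p(111) - p(109) + p(104) + p(101) - p(94) - p(90) + p(81) + p(76) - p(65) - p(59) + p(46) + p(39) - p(24) - p(16)
= 1064144451 + 952050665 - 679903203 - 541946240 + 304801365 + 214481126 - 92669720 - 56634173 + 18004327 + 9289091 - 2012558 - 831820 + 105558 + 31185 - 1575 - 231
= 1188908248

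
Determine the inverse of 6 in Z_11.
2

gcd(6, 11) = 1, so the inverse exists.
Extended Euclidean algorithm on (11, 6):
11 = 1 × 6 + 5  ⟹  5 = (1)·11 + (-1)·6
6 = 1 × 5 + 1  ⟹  1 = (-1)·11 + (2)·6
So (2)·6 ≡ 1 (mod 11), i.e. 6^(-1) ≡ 2 (mod 11).
Check: 6 × 2 = 12 ≡ 1 (mod 11)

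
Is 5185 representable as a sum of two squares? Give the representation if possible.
1² + 72² (a=1, b=72)

Factorization: 5185 = 5 × 17 × 61
By Fermat: n is sum of two squares iff every prime p ≡ 3 (mod 4) appears to even power.
All primes ≡ 3 (mod 4) appear to even power.
Search a = 0, 1, 2, … for 5185 - a² a perfect square: first hit at a = 1: 5185 - 1 = 5184 = 72².
5185 = 1² + 72² = 1 + 5184 ✓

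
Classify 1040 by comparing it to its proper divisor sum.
abundant

Proper divisors of 1040: sum = 1 + 2 + 4 + 5 + 8 + 10 + 13 + 16 + ... + 130 + 208 + 260 + 520 (19 divisors) = 1564
Since 1564 > 1040, 1040 is abundant.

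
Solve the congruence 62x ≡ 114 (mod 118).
x ≡ 38 (mod 59)

gcd(62, 118) = 2, which divides 114, so solutions exist.
Divide through by 2: 31x ≡ 57 (mod 59).
Find 31^(-1) mod 59 by the extended Euclidean algorithm:
59 = 1 × 31 + 28  ⟹  28 = (1)·59 + (-1)·31
31 = 1 × 28 + 3  ⟹  3 = (-1)·59 + (2)·31
28 = 9 × 3 + 1  ⟹  1 = (10)·59 + (-19)·31
So (-19)·31 ≡ 1 (mod 59), i.e. 31^(-1) ≡ -19 ≡ 40 (mod 59).
x ≡ 40 × 57 = 2280 ≡ 38 (mod 59).
Check: 62 × 38 = 2356 ≡ 114 (mod 118).
x ≡ 38 (mod 59), giving 2 solutions mod 118.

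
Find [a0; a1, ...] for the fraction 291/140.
[2; 12, 1, 2, 1, 2]

Euclidean algorithm steps:
291 = 2 × 140 + 11
140 = 12 × 11 + 8
11 = 1 × 8 + 3
8 = 2 × 3 + 2
3 = 1 × 2 + 1
2 = 2 × 1 + 0
Continued fraction: [2; 12, 1, 2, 1, 2]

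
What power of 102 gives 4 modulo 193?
52

Baby-step giant-step with step n = ⌈√193⌉ = 14.
Baby steps 102^j mod 193 (j:value) for j=0..13: 0:1, 1:102, 2:175, 3:94, 4:131, 5:45, 6:151, 7:155, 8:177, 9:105, 10:95, 11:40, 12:27, 13:52.
Giant-step multiplier: 102^(-14) ≡ 102^(192-14) = 102^178 ≡ 110 (mod 193).
Giant steps γ_i = 4·110^i mod 193: γ_0=4, γ_1=54, γ_2=150, γ_3=95 (in table at j=10).
x = i·n + j = 3·14 + 10 = 52.
Check: 102^52 ≡ 4 (mod 193).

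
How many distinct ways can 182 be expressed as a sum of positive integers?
819876908323

p(n) counts ways to write n as a sum of positive integers (order ignored).
Euler's pentagonal recurrence: p(k) = p(k-1) + p(k-2) - p(k-5) - p(k-7) + p(k-12) + p(k-15) - ... (offsets j(3j∓1)/2, signs ++--, p(0)=1, p(<0)=0).
DP table for k = 0..181: p(0)=1, p(1)=1, p(2)=2, p(3)=3, p(4)=5, p(5)=7, p(6)=11, p(7)=15, p(8)=22, p(9)=30, p(10)=42, p(11)=56, p(12)=77, p(13)=101, p(14)=135, p(15)=176, p(16)=231, p(17)=297, p(18)=385, p(19)=490, p(20)=627, p(21)=792, p(22)=1002, p(23)=1255, p(24)=1575, p(25)=1958, p(26)=2436, p(27)=3010, p(28)=3718, p(29)=4565, p(30)=5604, p(31)=6842, p(32)=8349, p(33)=10143, p(34)=12310, p(35)=14883, p(36)=17977, p(37)=21637, p(38)=26015, p(39)=31185, p(40)=37338, p(41)=44583, p(42)=53174, p(43)=63261, p(44)=75175, p(45)=89134, p(46)=105558, p(47)=124754, p(48)=147273, p(49)=173525, p(50)=204226, p(51)=239943, p(52)=281589, p(53)=329931, p(54)=386155, p(55)=451276, p(56)=526823, p(57)=614154, p(58)=715220, p(59)=831820, p(60)=966467, p(61)=1121505, p(62)=1300156, p(63)=1505499, p(64)=1741630, p(65)=2012558, p(66)=2323520, p(67)=2679689, p(68)=3087735, p(69)=3554345, p(70)=4087968, p(71)=4697205, p(72)=5392783, p(73)=6185689, p(74)=7089500, p(75)=8118264, p(76)=9289091, p(77)=10619863, p(78)=12132164, p(79)=13848650, p(80)=15796476, p(81)=18004327, p(82)=20506255, p(83)=23338469, p(84)=26543660, p(85)=30167357, p(86)=34262962, p(87)=38887673, p(88)=44108109, p(89)=49995925, p(90)=56634173, p(91)=64112359, p(92)=72533807, p(93)=82010177, p(94)=92669720, p(95)=104651419, p(96)=118114304, p(97)=133230930, p(98)=150198136, p(99)=169229875, p(100)=190569292, p(101)=214481126, p(102)=241265379, p(103)=271248950, p(104)=304801365, p(105)=342325709, p(106)=384276336, p(107)=431149389, p(108)=483502844, p(109)=541946240, p(110)=607163746, p(111)=679903203, p(112)=761002156, p(113)=851376628, p(114)=952050665, p(115)=1064144451, p(116)=1188908248, p(117)=1327710076, p(118)=1482074143, p(119)=1653668665, p(120)=1844349560, p(121)=2056148051, p(122)=2291320912, p(123)=2552338241, p(124)=2841940500, p(125)=3163127352, p(126)=3519222692, p(127)=3913864295, p(128)=4351078600, p(129)=4835271870, p(130)=5371315400, p(131)=5964539504, p(132)=6620830889, p(133)=7346629512, p(134)=8149040695, p(135)=9035836076, p(136)=10015581680, p(137)=11097645016, p(138)=12292341831, p(139)=13610949895, p(140)=15065878135, p(141)=16670689208, p(142)=18440293320, p(143)=20390982757, p(144)=22540654445, p(145)=24908858009, p(146)=27517052599, p(147)=30388671978, p(148)=33549419497, p(149)=37027355200, p(150)=40853235313, p(151)=45060624582, p(152)=49686288421, p(153)=54770336324, p(154)=60356673280, p(155)=66493182097, p(156)=73232243759, p(157)=80630964769, p(158)=88751778802, p(159)=97662728555, p(160)=107438159466, p(161)=118159068427, p(162)=129913904637, p(163)=142798995930, p(164)=156919475295, p(165)=172389800255, p(166)=189334822579, p(167)=207890420102, p(168)=228204732751, p(169)=250438925115, p(170)=274768617130, p(171)=301384802048, p(172)=330495499613, p(173)=362326859895, p(174)=397125074750, p(175)=435157697830, p(176)=476715857290, p(177)=522115831195, p(178)=571701605655, p(179)=625846753120, p(180)=684957390936, p(181)=749474411781.
Final step: p(182) = p(181) + p(180) - p(177) - p(175) + p(170) + p(167) - p(160) - p(156) + p(147) + p(142) - p(131) - p(125) + p(112) + p(105) - p(90) - p(82) + p(65) + p(56) - p(37) - p(27) + p(6)
= 749474411781 + 684957390936 - 522115831195 - 435157697830 + 274768617130 + 207890420102 - 107438159466 - 73232243759 + 30388671978 + 18440293320 - 5964539504 - 3163127352 + 761002156 + 342325709 - 56634173 - 20506255 + 2012558 + 526823 - 21637 - 3010 + 11
= 819876908323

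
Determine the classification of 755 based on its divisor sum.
deficient

Proper divisors of 755: sum = 1 + 5 + 151 = 157
Since 157 < 755, 755 is deficient.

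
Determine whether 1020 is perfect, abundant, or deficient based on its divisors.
abundant

Proper divisors of 1020: sum = 1 + 2 + 3 + 4 + 5 + 6 + 10 + 12 + ... + 204 + 255 + 340 + 510 (23 divisors) = 2004
Since 2004 > 1020, 1020 is abundant.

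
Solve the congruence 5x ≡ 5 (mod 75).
x ≡ 1 (mod 15)

gcd(5, 75) = 5, which divides 5, so solutions exist.
Divide through by 5: x ≡ 1 (mod 15).
The coefficient of x is now 1, so x ≡ 1 (mod 15).
Check: 5 × 1 = 5 ≡ 5 (mod 75).
x ≡ 1 (mod 15), giving 5 solutions mod 75.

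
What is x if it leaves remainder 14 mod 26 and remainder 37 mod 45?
352

Using Chinese Remainder Theorem:
M = 26 × 45 = 1170
M1 = 45, M2 = 26
y1 = 45^(-1) mod 26 = 11
y2 = 26^(-1) mod 45 = 26
x = (14×45×11 + 37×26×26) mod 1170 = 352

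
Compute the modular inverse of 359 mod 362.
241

gcd(359, 362) = 1, so the inverse exists.
Extended Euclidean algorithm on (362, 359):
362 = 1 × 359 + 3  ⟹  3 = (1)·362 + (-1)·359
359 = 119 × 3 + 2  ⟹  2 = (-119)·362 + (120)·359
3 = 1 × 2 + 1  ⟹  1 = (120)·362 + (-121)·359
So (-121)·359 ≡ 1 (mod 362), i.e. 359^(-1) ≡ -121 ≡ 241 (mod 362).
Check: 359 × 241 = 86519 ≡ 1 (mod 362)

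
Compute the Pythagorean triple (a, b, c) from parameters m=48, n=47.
(95, 4512, 4513)

Euclid's formula: a = m² - n², b = 2mn, c = m² + n²
m = 48, n = 47
a = 48² - 47² = 2304 - 2209 = 95
b = 2 × 48 × 47 = 4512
c = 48² + 47² = 2304 + 2209 = 4513
Verification: 95² + 4512² = 9025 + 20358144 = 20367169 = 4513² ✓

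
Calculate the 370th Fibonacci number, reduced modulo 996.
787

Matrix identity: Q^n = [[F_(n+1), F_n], [F_n, F_(n-1)]] with Q = [[1,1],[1,0]].
n = 370 = 101110010₂. Square-and-multiply, entries mod 996:
Q^1 = [[1,1],[1,0]]
Q^2 = (Q^1)² = [[2,1],[1,1]]
Q^5 = (Q^2)²·Q = [[8,5],[5,3]]
Q^11 = (Q^5)²·Q = [[144,89],[89,55]]
Q^23 = (Q^11)²·Q = [[552,769],[769,779]]
Q^46 = (Q^23)² = [[661,647],[647,14]]
Q^92 = (Q^46)² = [[962,477],[477,485]]
Q^185 = (Q^92)²·Q = [[592,601],[601,987]]
Q^370 = (Q^185)² = [[521,787],[787,730]]
F_370 mod 996 = Q^370[0][1] = 787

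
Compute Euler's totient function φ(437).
396

437 = 19 × 23
φ(n) = n × ∏(1 - 1/p) for each prime p dividing n
φ(437) = 437 × (1 - 1/19) × (1 - 1/23) = 396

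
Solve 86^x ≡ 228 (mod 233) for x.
89

Baby-step giant-step with step n = ⌈√233⌉ = 16.
Baby steps 86^j mod 233 (j:value) for j=0..15: 0:1, 1:86, 2:173, 3:199, 4:105, 5:176, 6:224, 7:158, 8:74, 9:73, 10:220, 11:47, 12:81, 13:209, 14:33, 15:42.
Giant-step multiplier: 86^(-16) ≡ 86^(232-16) = 86^216 ≡ 2 (mod 233).
Giant steps γ_i = 228·2^i mod 233: γ_0=228, γ_1=223, γ_2=213, γ_3=193, γ_4=153, γ_5=73 (in table at j=9).
x = i·n + j = 5·16 + 9 = 89.
Check: 86^89 ≡ 228 (mod 233).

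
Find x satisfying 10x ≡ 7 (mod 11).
x ≡ 4 (mod 11)

gcd(10, 11) = 1, which divides 7, so solutions exist.
Find 10^(-1) mod 11 by the extended Euclidean algorithm:
11 = 1 × 10 + 1  ⟹  1 = (1)·11 + (-1)·10
So (-1)·10 ≡ 1 (mod 11), i.e. 10^(-1) ≡ -1 ≡ 10 (mod 11).
x ≡ 10 × 7 = 70 ≡ 4 (mod 11).
Check: 10 × 4 = 40 ≡ 7 (mod 11).
Unique solution: x ≡ 4 (mod 11)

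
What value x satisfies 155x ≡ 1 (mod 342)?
203

gcd(155, 342) = 1, so the inverse exists.
Extended Euclidean algorithm on (342, 155):
342 = 2 × 155 + 32  ⟹  32 = (1)·342 + (-2)·155
155 = 4 × 32 + 27  ⟹  27 = (-4)·342 + (9)·155
32 = 1 × 27 + 5  ⟹  5 = (5)·342 + (-11)·155
27 = 5 × 5 + 2  ⟹  2 = (-29)·342 + (64)·155
5 = 2 × 2 + 1  ⟹  1 = (63)·342 + (-139)·155
So (-139)·155 ≡ 1 (mod 342), i.e. 155^(-1) ≡ -139 ≡ 203 (mod 342).
Check: 155 × 203 = 31465 ≡ 1 (mod 342)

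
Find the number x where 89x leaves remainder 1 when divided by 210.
59

gcd(89, 210) = 1, so the inverse exists.
Extended Euclidean algorithm on (210, 89):
210 = 2 × 89 + 32  ⟹  32 = (1)·210 + (-2)·89
89 = 2 × 32 + 25  ⟹  25 = (-2)·210 + (5)·89
32 = 1 × 25 + 7  ⟹  7 = (3)·210 + (-7)·89
25 = 3 × 7 + 4  ⟹  4 = (-11)·210 + (26)·89
7 = 1 × 4 + 3  ⟹  3 = (14)·210 + (-33)·89
4 = 1 × 3 + 1  ⟹  1 = (-25)·210 + (59)·89
So (59)·89 ≡ 1 (mod 210), i.e. 89^(-1) ≡ 59 (mod 210).
Check: 89 × 59 = 5251 ≡ 1 (mod 210)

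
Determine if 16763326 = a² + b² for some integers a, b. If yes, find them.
Not possible

Factorization: 16763326 = 2 × 17 × 79^3
By Fermat: n is sum of two squares iff every prime p ≡ 3 (mod 4) appears to even power.
Prime(s) ≡ 3 (mod 4) with odd exponent: [(79, 3)]
Therefore 16763326 cannot be expressed as a² + b².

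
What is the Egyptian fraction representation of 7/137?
1/20 + 1/914 + 1/1252180

Greedy algorithm:
7/137: ceiling(137/7) = 20, use 1/20
3/2740: ceiling(2740/3) = 914, use 1/914
1/1252180: ceiling(1252180/1) = 1252180, use 1/1252180
Result: 7/137 = 1/20 + 1/914 + 1/1252180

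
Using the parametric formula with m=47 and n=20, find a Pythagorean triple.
(1809, 1880, 2609)

Euclid's formula: a = m² - n², b = 2mn, c = m² + n²
m = 47, n = 20
a = 47² - 20² = 2209 - 400 = 1809
b = 2 × 47 × 20 = 1880
c = 47² + 20² = 2209 + 400 = 2609
Verification: 1809² + 1880² = 3272481 + 3534400 = 6806881 = 2609² ✓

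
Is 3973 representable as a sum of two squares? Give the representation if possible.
2² + 63² (a=2, b=63)

Factorization: 3973 = 29 × 137
By Fermat: n is sum of two squares iff every prime p ≡ 3 (mod 4) appears to even power.
All primes ≡ 3 (mod 4) appear to even power.
Search a = 0, 1, 2, … for 3973 - a² a perfect square: first hit at a = 2: 3973 - 4 = 3969 = 63².
3973 = 2² + 63² = 4 + 3969 ✓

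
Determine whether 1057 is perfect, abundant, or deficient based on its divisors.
deficient

Proper divisors of 1057: sum = 1 + 7 + 151 = 159
Since 159 < 1057, 1057 is deficient.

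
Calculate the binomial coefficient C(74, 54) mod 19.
13

Using Lucas' theorem:
Write n=74 and k=54 in base 19:
n in base 19: [3, 17]
k in base 19: [2, 16]
C(74,54) mod 19 = ∏ C(n_i, k_i) mod 19
Digit binomials (mod 19): C(3,2) = 3; C(17,16) = 17
Product: 3 × 17 = 51 ≡ 13 (mod 19)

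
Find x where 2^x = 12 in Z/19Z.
15

Baby-step giant-step with step n = ⌈√19⌉ = 5.
Baby steps 2^j mod 19 (j:value) for j=0..4: 0:1, 1:2, 2:4, 3:8, 4:16.
Giant-step multiplier: 2^(-5) ≡ 2^(18-5) = 2^13 ≡ 3 (mod 19).
Giant steps γ_i = 12·3^i mod 19: γ_0=12, γ_1=17, γ_2=13, γ_3=1 (in table at j=0).
x = i·n + j = 3·5 + 0 = 15.
Check: 2^15 ≡ 12 (mod 19).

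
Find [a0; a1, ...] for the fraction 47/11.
[4; 3, 1, 2]

Euclidean algorithm steps:
47 = 4 × 11 + 3
11 = 3 × 3 + 2
3 = 1 × 2 + 1
2 = 2 × 1 + 0
Continued fraction: [4; 3, 1, 2]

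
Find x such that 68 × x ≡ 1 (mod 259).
80

gcd(68, 259) = 1, so the inverse exists.
Extended Euclidean algorithm on (259, 68):
259 = 3 × 68 + 55  ⟹  55 = (1)·259 + (-3)·68
68 = 1 × 55 + 13  ⟹  13 = (-1)·259 + (4)·68
55 = 4 × 13 + 3  ⟹  3 = (5)·259 + (-19)·68
13 = 4 × 3 + 1  ⟹  1 = (-21)·259 + (80)·68
So (80)·68 ≡ 1 (mod 259), i.e. 68^(-1) ≡ 80 (mod 259).
Check: 68 × 80 = 5440 ≡ 1 (mod 259)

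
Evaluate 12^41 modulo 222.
192

Repeated squaring. Binary of 41 = 101001.
12^1 ≡ 12 (mod 222); 12^2 ≡ 144 (mod 222); 12^4 ≡ 90 (mod 222); 12^8 ≡ 108 (mod 222); 12^16 ≡ 120 (mod 222); 12^32 ≡ 192 (mod 222)
12^41 = 12^1 × 12^8 × 12^32 ≡ 192 (mod 222)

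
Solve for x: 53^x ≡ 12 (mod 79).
69

Baby-step giant-step with step n = ⌈√79⌉ = 9.
Baby steps 53^j mod 79 (j:value) for j=0..8: 0:1, 1:53, 2:44, 3:41, 4:40, 5:66, 6:22, 7:60, 8:20.
Giant-step multiplier: 53^(-9) ≡ 53^(78-9) = 53^69 ≡ 12 (mod 79).
Giant steps γ_i = 12·12^i mod 79: γ_0=12, γ_1=65, γ_2=69, γ_3=38, γ_4=61, γ_5=21, γ_6=15, γ_7=22 (in table at j=6).
x = i·n + j = 7·9 + 6 = 69.
Check: 53^69 ≡ 12 (mod 79).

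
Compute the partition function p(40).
37338

p(n) counts ways to write n as a sum of positive integers (order ignored).
Euler's pentagonal recurrence: p(k) = p(k-1) + p(k-2) - p(k-5) - p(k-7) + p(k-12) + p(k-15) - ... (offsets j(3j∓1)/2, signs ++--, p(0)=1, p(<0)=0).
DP table for k = 0..39: p(0)=1, p(1)=1, p(2)=2, p(3)=3, p(4)=5, p(5)=7, p(6)=11, p(7)=15, p(8)=22, p(9)=30, p(10)=42, p(11)=56, p(12)=77, p(13)=101, p(14)=135, p(15)=176, p(16)=231, p(17)=297, p(18)=385, p(19)=490, p(20)=627, p(21)=792, p(22)=1002, p(23)=1255, p(24)=1575, p(25)=1958, p(26)=2436, p(27)=3010, p(28)=3718, p(29)=4565, p(30)=5604, p(31)=6842, p(32)=8349, p(33)=10143, p(34)=12310, p(35)=14883, p(36)=17977, p(37)=21637, p(38)=26015, p(39)=31185.
Final step: p(40) = p(39) + p(38) - p(35) - p(33) + p(28) + p(25) - p(18) - p(14) + p(5) + p(0)
= 31185 + 26015 - 14883 - 10143 + 3718 + 1958 - 385 - 135 + 7 + 1
= 37338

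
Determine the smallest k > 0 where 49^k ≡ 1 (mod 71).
35

71 is prime, so ord(49) divides φ(71) = 70.
Divisors of 70: 1, 2, 5, 7, 10, 14, 35, 70.
Repeated squaring: 49^1 ≡ 49, 49^2 ≡ 58, 49^4 ≡ 27, 49^8 ≡ 19, 49^16 ≡ 6, 49^32 ≡ 36, 49^64 ≡ 18 (mod 71).
Test 49^d mod 71 for each divisor d in increasing order:
49^1 ≡ 49
49^2 ≡ 58
49^5 = 49^4·49^1 ≡ 45
49^7 = 49^4·49^2·49^1 ≡ 54
49^10 = 49^8·49^2 ≡ 37
49^14 = 49^8·49^4·49^2 ≡ 5
49^35 = 49^32·49^2·49^1 ≡ 1  ← first divisor giving 1
The order is 35.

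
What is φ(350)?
120

350 = 2 × 5^2 × 7
φ(n) = n × ∏(1 - 1/p) for each prime p dividing n
φ(350) = 350 × (1 - 1/2) × (1 - 1/5) × (1 - 1/7) = 120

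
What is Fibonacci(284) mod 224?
221

Matrix identity: Q^n = [[F_(n+1), F_n], [F_n, F_(n-1)]] with Q = [[1,1],[1,0]].
n = 284 = 100011100₂. Square-and-multiply, entries mod 224:
Q^1 = [[1,1],[1,0]]
Q^2 = (Q^1)² = [[2,1],[1,1]]
Q^4 = (Q^2)² = [[5,3],[3,2]]
Q^8 = (Q^4)² = [[34,21],[21,13]]
Q^17 = (Q^8)²·Q = [[120,29],[29,91]]
Q^35 = (Q^17)²·Q = [[80,9],[9,71]]
Q^71 = (Q^35)²·Q = [[0,209],[209,15]]
Q^142 = (Q^71)² = [[1,223],[223,2]]
Q^284 = (Q^142)² = [[2,221],[221,5]]
F_284 mod 224 = Q^284[0][1] = 221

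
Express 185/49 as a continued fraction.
[3; 1, 3, 2, 5]

Euclidean algorithm steps:
185 = 3 × 49 + 38
49 = 1 × 38 + 11
38 = 3 × 11 + 5
11 = 2 × 5 + 1
5 = 5 × 1 + 0
Continued fraction: [3; 1, 3, 2, 5]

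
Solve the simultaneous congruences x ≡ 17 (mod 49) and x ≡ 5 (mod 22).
115

Using Chinese Remainder Theorem:
M = 49 × 22 = 1078
M1 = 22, M2 = 49
y1 = 22^(-1) mod 49 = 29
y2 = 49^(-1) mod 22 = 9
x = (17×22×29 + 5×49×9) mod 1078 = 115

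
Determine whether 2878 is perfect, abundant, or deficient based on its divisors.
deficient

Proper divisors of 2878: sum = 1 + 2 + 1439 = 1442
Since 1442 < 2878, 2878 is deficient.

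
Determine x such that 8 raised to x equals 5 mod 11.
8

Baby-step giant-step with step n = ⌈√11⌉ = 4.
Baby steps 8^j mod 11 (j:value) for j=0..3: 0:1, 1:8, 2:9, 3:6.
Giant-step multiplier: 8^(-4) ≡ 8^(10-4) = 8^6 ≡ 3 (mod 11).
Giant steps γ_i = 5·3^i mod 11: γ_0=5, γ_1=4, γ_2=1 (in table at j=0).
x = i·n + j = 2·4 + 0 = 8.
Check: 8^8 ≡ 5 (mod 11).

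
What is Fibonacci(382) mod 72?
71

Matrix identity: Q^n = [[F_(n+1), F_n], [F_n, F_(n-1)]] with Q = [[1,1],[1,0]].
n = 382 = 101111110₂. Square-and-multiply, entries mod 72:
Q^1 = [[1,1],[1,0]]
Q^2 = (Q^1)² = [[2,1],[1,1]]
Q^5 = (Q^2)²·Q = [[8,5],[5,3]]
Q^11 = (Q^5)²·Q = [[0,17],[17,55]]
Q^23 = (Q^11)²·Q = [[0,1],[1,71]]
Q^47 = (Q^23)²·Q = [[0,1],[1,71]]
Q^95 = (Q^47)²·Q = [[0,1],[1,71]]
Q^191 = (Q^95)²·Q = [[0,1],[1,71]]
Q^382 = (Q^191)² = [[1,71],[71,2]]
F_382 mod 72 = Q^382[0][1] = 71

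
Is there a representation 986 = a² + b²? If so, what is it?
5² + 31² (a=5, b=31)

Factorization: 986 = 2 × 17 × 29
By Fermat: n is sum of two squares iff every prime p ≡ 3 (mod 4) appears to even power.
All primes ≡ 3 (mod 4) appear to even power.
Search a = 0, 1, 2, … for 986 - a² a perfect square: first hit at a = 5: 986 - 25 = 961 = 31².
986 = 5² + 31² = 25 + 961 ✓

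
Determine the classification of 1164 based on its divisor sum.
abundant

Proper divisors of 1164: sum = 1 + 2 + 3 + 4 + 6 + 12 + 97 + 194 + 291 + 388 + 582 = 1580
Since 1580 > 1164, 1164 is abundant.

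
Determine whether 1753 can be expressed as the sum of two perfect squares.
27² + 32² (a=27, b=32)

Factorization: 1753 = 1753
By Fermat: n is sum of two squares iff every prime p ≡ 3 (mod 4) appears to even power.
All primes ≡ 3 (mod 4) appear to even power.
Search a = 0, 1, 2, … for 1753 - a² a perfect square: first hit at a = 27: 1753 - 729 = 1024 = 32².
1753 = 27² + 32² = 729 + 1024 ✓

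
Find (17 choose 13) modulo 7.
0

Using Lucas' theorem:
Write n=17 and k=13 in base 7:
n in base 7: [2, 3]
k in base 7: [1, 6]
C(17,13) mod 7 = ∏ C(n_i, k_i) mod 7
Digit binomials (mod 7): C(2,1) = 2; C(3,6) = 0 (k_i > n_i)
Product: 2 × 0 = 0 ≡ 0 (mod 7)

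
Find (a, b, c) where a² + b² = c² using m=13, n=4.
(153, 104, 185)

Euclid's formula: a = m² - n², b = 2mn, c = m² + n²
m = 13, n = 4
a = 13² - 4² = 169 - 16 = 153
b = 2 × 13 × 4 = 104
c = 13² + 4² = 169 + 16 = 185
Verification: 153² + 104² = 23409 + 10816 = 34225 = 185² ✓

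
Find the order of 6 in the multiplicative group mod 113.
112

113 is prime, so ord(6) divides φ(113) = 112.
Divisors of 112: 1, 2, 4, 7, 8, 14, 16, 28, 56, 112.
Repeated squaring: 6^1 ≡ 6, 6^2 ≡ 36, 6^4 ≡ 53, 6^8 ≡ 97, 6^16 ≡ 30, 6^32 ≡ 109, 6^64 ≡ 16 (mod 113).
Test 6^d mod 113 for each divisor d in increasing order:
6^1 ≡ 6
6^2 ≡ 36
6^4 ≡ 53
6^7 = 6^4·6^2·6^1 ≡ 35
6^8 ≡ 97
6^14 = 6^8·6^4·6^2 ≡ 95
6^16 ≡ 30
6^28 = 6^16·6^8·6^4 ≡ 98
6^56 = 6^32·6^16·6^8 ≡ 112
6^112 = 6^64·6^32·6^16 ≡ 1  ← first divisor giving 1
The order is 112.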